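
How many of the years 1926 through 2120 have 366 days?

Years divisible by 4: 1928, 1932, …, 2120 — 49 in all.
Of these, 2100 is divisible by 100 but not 400, so not leap.
2000 is divisible by 400, so still leap.
Leap years: 49 − 1 = 48.

48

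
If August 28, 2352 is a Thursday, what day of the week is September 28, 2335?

Count forward from the earlier date (September 28, 2335) to the later (August 28, 2352):
Day-of-year of September 28, 2335: 271.
Day-of-year of August 28, 2352: 241.
2335 has 365 days, so 365 − 271 = 94 days remain in 2335.
Full years 2336–2351: 12 common + 4 leap = 12×365 + 4×366 = 5844 days.
Total: 94 + 5844 + 241 = 6179 days.
6179 mod 7 = 5, so 5 days before Thursday is Saturday.

Saturday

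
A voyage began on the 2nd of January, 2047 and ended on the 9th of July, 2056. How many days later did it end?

Day-of-year of January 2, 2047: 2.
Day-of-year of July 9, 2056: 191.
2047 has 365 days, so 365 − 2 = 363 days remain in 2047.
Full years 2048–2055: 6 common + 2 leap = 6×365 + 2×366 = 2922 days.
Total: 363 + 2922 + 191 = 3476 days.

3476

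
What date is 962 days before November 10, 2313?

March 24, 2311

Count 962 days before November 10, 2313:
March 24, 2311 → March 24, 2312: 366 days (2312 is a leap year).
March 24, 2312 → March 24, 2313: 365 days.
March 2313: 31 − 24 = 7 days remain.
Then April (30), May (31), June (30), July (31), August (31), September (30), October (31): 30 + 31 + 30 + 31 + 31 + 30 + 31 = 214 days.
November 1–10, 2313: 10 days.
Residual: 231 days.
Total: 962 days.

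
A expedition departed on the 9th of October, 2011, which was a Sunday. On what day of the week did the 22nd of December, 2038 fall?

Day-of-year of October 9, 2011: 282.
Day-of-year of December 22, 2038: 356.
2011 has 365 days, so 365 − 282 = 83 days remain in 2011.
Full years 2012–2037: 19 common + 7 leap = 19×365 + 7×366 = 9497 days.
Total: 83 + 9497 + 356 = 9936 days.
9936 mod 7 = 3, so 3 days after Sunday is Wednesday.

Wednesday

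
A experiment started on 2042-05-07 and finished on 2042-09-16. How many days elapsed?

132

May 2042: 31 − 7 = 24 days remain.
Then June (30), July (31), August (31): 30 + 31 + 31 = 92 days.
September 1–16, 2042: 16 days.
Total: 24 + 92 + 16 = 132 days.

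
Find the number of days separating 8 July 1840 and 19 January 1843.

July 8, 1840 → July 8, 1841: 365 days.
July 8, 1841 → July 8, 1842: 365 days.
July 1842: 31 − 8 = 23 days remain.
Then August (31), September (30), October (31), November (30), December (31): 31 + 30 + 31 + 30 + 31 = 153 days.
January 1–19, 1843: 19 days.
Residual: 195 days.
Total: 925 days.

925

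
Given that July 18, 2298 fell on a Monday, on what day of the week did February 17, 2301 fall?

Sunday

Day-of-year of July 18, 2298: 199.
Day-of-year of February 17, 2301: 48.
2298 has 365 days, so 365 − 199 = 166 days remain in 2298.
Full years: 2299: 365; 2300: 365. Sum = 730.
Total: 166 + 730 + 48 = 944 days.
944 mod 7 = 6, so 6 days after Monday is Sunday.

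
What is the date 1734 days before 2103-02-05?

2098-05-07

Count 1734 days before February 5, 2103:
Day-of-year of May 7, 2098: 127.
Day-of-year of February 5, 2103: 36.
2098 has 365 days, so 365 − 127 = 238 days remain in 2098.
Full years: 2099: 365; 2100: 365; 2101: 365; 2102: 365. Sum = 1460.
Total: 238 + 1460 + 36 = 1734 days.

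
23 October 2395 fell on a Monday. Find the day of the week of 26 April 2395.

Count forward from the earlier date (April 26, 2395) to the later (October 23, 2395):
April 2395: 30 − 26 = 4 days remain.
Then May (31), June (30), July (31), August (31), September (30): 31 + 30 + 31 + 31 + 30 = 153 days.
October 1–23, 2395: 23 days.
Total: 4 + 153 + 23 = 180 days.
180 mod 7 = 5, so 5 days before Monday is Wednesday.

Wednesday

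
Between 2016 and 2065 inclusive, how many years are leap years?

Years divisible by 4: 2016, 2020, …, 2064 — 13 in all.
No century exceptions apply. Count: 13.

13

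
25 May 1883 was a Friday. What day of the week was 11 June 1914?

Thursday

Day-of-year of May 25, 1883: 145.
Day-of-year of June 11, 1914: 162.
1883 has 365 days, so 365 − 145 = 220 days remain in 1883.
Full years 1884–1913: 23 common + 7 leap = 23×365 + 7×366 = 10957 days.
Total: 220 + 10957 + 162 = 11339 days.
11339 mod 7 = 6, so 6 days after Friday is Thursday.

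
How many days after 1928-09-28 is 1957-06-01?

Day-of-year of September 28, 1928: 272.
Day-of-year of June 1, 1957: 152.
1928 has 366 days, so 366 − 272 = 94 days remain in 1928.
Full years 1929–1956: 21 common + 7 leap = 21×365 + 7×366 = 10227 days.
Total: 94 + 10227 + 152 = 10473 days.

10473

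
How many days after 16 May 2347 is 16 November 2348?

550

Day-of-year of May 16, 2347: 136.
Day-of-year of November 16, 2348: 321.
2347 has 365 days, so 365 − 136 = 229 days remain in 2347.
Total: 229 + 321 = 550 days.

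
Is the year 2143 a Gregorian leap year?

2143 is not a leap year.

No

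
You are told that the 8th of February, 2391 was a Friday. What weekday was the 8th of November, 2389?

Count forward from the earlier date (November 8, 2389) to the later (February 8, 2391):
November 8, 2389 → November 8, 2390: 365 days.
November 2390: 30 − 8 = 22 days remain.
Then December (31), January (31): 31 + 31 = 62 days.
February 1–8, 2391: 8 days (2391 is not a leap year).
Residual: 92 days.
Total: 457 days.
457 mod 7 = 2, so 2 days before Friday is Wednesday.

Wednesday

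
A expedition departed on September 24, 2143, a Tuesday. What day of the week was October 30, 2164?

Tuesday

Day-of-year of September 24, 2143: 267.
Day-of-year of October 30, 2164: 304.
2143 has 365 days, so 365 − 267 = 98 days remain in 2143.
Full years 2144–2163: 15 common + 5 leap = 15×365 + 5×366 = 7305 days.
Total: 98 + 7305 + 304 = 7707 days.
7707 is a multiple of 7, so October 30, 2164 falls on the same weekday: Tuesday.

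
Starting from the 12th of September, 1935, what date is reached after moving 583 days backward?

the 6th of February, 1934

Count 583 days before September 12, 1935:
February 6, 1934 → February 6, 1935: 365 days.
February 1935: 28 − 6 = 22 days remain (1935 is not a leap year, so February has 28 days).
Then March (31), April (30), May (31), June (30), July (31), August (31): 31 + 30 + 31 + 30 + 31 + 31 = 184 days.
September 1–12, 1935: 12 days.
Residual: 218 days.
Total: 583 days.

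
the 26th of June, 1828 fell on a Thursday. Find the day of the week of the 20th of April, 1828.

Count forward from the earlier date (April 20, 1828) to the later (June 26, 1828):
April 1828: 30 − 20 = 10 days remain.
Then May (31): 31 days.
June 1–26, 1828: 26 days.
Total: 10 + 31 + 26 = 67 days.
67 mod 7 = 4, so 4 days before Thursday is Sunday.

Sunday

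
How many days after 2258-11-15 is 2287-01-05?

From November 15, 2258 to November 15, 2286: 28 years, of which 7 contain a Feb 29 — 21×365 + 7×366 = 10227 days.
November 2286: 30 − 15 = 15 days remain.
Then December (31): 31 days.
January 1–5, 2287: 5 days.
Residual: 51 days.
Total: 10278 days.

10278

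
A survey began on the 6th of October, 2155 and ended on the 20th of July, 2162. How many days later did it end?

Day-of-year of October 6, 2155: 279.
Day-of-year of July 20, 2162: 201.
2155 has 365 days, so 365 − 279 = 86 days remain in 2155.
Full years: 2156: 366; 2157: 365; 2158: 365; 2159: 365; 2160: 366; 2161: 365. Sum = 2192.
Total: 86 + 2192 + 201 = 2479 days.

2479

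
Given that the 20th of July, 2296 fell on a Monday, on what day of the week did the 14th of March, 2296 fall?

Saturday

Count forward from the earlier date (March 14, 2296) to the later (July 20, 2296):
March 2296: 31 − 14 = 17 days remain.
Then April (30), May (31), June (30): 30 + 31 + 30 = 91 days.
July 1–20, 2296: 20 days.
Total: 17 + 91 + 20 = 128 days.
128 mod 7 = 2, so 2 days before Monday is Saturday.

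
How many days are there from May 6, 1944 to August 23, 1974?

From May 6, 1944 to May 6, 1974: 30 years, of which 7 contain a Feb 29 — 23×365 + 7×366 = 10957 days.
May 1974: 31 − 6 = 25 days remain.
Then June (30), July (31): 30 + 31 = 61 days.
August 1–23, 1974: 23 days.
Residual: 109 days.
Total: 11066 days.

11066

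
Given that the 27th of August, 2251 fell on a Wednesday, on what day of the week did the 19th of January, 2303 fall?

Day-of-year of August 27, 2251: 239.
Day-of-year of January 19, 2303: 19.
2251 has 365 days, so 365 − 239 = 126 days remain in 2251.
Full years 2252–2302: 39 common + 12 leap = 39×365 + 12×366 = 18627 days.
Total: 126 + 18627 + 19 = 18772 days.
18772 mod 7 = 5, so 5 days after Wednesday is Monday.

Monday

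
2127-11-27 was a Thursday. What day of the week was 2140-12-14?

Wednesday

Day-of-year of November 27, 2127: 331.
Day-of-year of December 14, 2140: 349.
2127 has 365 days, so 365 − 331 = 34 days remain in 2127.
Full years 2128–2139: 9 common + 3 leap = 9×365 + 3×366 = 4383 days.
Total: 34 + 4383 + 349 = 4766 days.
4766 mod 7 = 6, so 6 days after Thursday is Wednesday.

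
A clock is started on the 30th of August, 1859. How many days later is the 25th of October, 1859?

August 1859: 31 − 30 = 1 day remains.
Then September (30): 30 days.
October 1–25, 1859: 25 days.
Total: 1 + 30 + 25 = 56 days.

56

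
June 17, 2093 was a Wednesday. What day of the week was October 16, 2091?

Count forward from the earlier date (October 16, 2091) to the later (June 17, 2093):
October 2091: 31 − 16 = 15 days remain.
Then 19 full months totalling 578 days.
June 1–17, 2093: 17 days.
Total: 15 + 578 + 17 = 610 days.
610 mod 7 = 1, so 1 day before Wednesday is Tuesday.

Tuesday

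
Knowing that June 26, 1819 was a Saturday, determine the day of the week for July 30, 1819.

June 1819: 30 − 26 = 4 days remain.
July 1–30, 1819: 30 days.
Total: 4 + 30 = 34 days.
34 mod 7 = 6, so 6 days after Saturday is Friday.

Friday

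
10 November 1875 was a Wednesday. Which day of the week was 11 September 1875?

Saturday

Count forward from the earlier date (September 11, 1875) to the later (November 10, 1875):
September 1875: 30 − 11 = 19 days remain.
Then October (31): 31 days.
November 1–10, 1875: 10 days.
Total: 19 + 31 + 10 = 60 days.
60 mod 7 = 4, so 4 days before Wednesday is Saturday.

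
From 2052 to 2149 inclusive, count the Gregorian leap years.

Years divisible by 4: 2052, 2056, …, 2148 — 25 in all.
Of these, 2100 is divisible by 100 but not 400, so not leap.
Leap years: 25 − 1 = 24.

24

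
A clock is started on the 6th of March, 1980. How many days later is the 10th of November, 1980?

249

March 1980: 31 − 6 = 25 days remain.
Then April (30), May (31), June (30), July (31), August (31), September (30), October (31): 30 + 31 + 30 + 31 + 31 + 30 + 31 = 214 days.
November 1–10, 1980: 10 days.
Total: 25 + 214 + 10 = 249 days.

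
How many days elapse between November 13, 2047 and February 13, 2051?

Day-of-year of November 13, 2047: 317.
Day-of-year of February 13, 2051: 44.
2047 has 365 days, so 365 − 317 = 48 days remain in 2047.
Full years: 2048: 366; 2049: 365; 2050: 365. Sum = 1096.
Total: 48 + 1096 + 44 = 1188 days.

1188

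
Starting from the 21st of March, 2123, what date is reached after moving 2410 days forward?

the 25th of October, 2129

Count 2410 days after March 21, 2123:
March 21, 2123 → March 21, 2124: 366 days (2124 is a leap year).
March 21, 2124 → March 21, 2125: 365 days.
March 21, 2125 → March 21, 2126: 365 days.
March 21, 2126 → March 21, 2127: 365 days.
March 21, 2127 → March 21, 2128: 366 days (2128 is a leap year).
March 21, 2128 → March 21, 2129: 365 days.
March 2129: 31 − 21 = 10 days remain.
Then April (30), May (31), June (30), July (31), August (31), September (30): 30 + 31 + 30 + 31 + 31 + 30 = 183 days.
October 1–25, 2129: 25 days.
Residual: 218 days.
Total: 2410 days.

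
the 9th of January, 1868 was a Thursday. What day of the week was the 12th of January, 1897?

Tuesday

Day-of-year of January 9, 1868: 9.
Day-of-year of January 12, 1897: 12.
1868 has 366 days, so 366 − 9 = 357 days remain in 1868.
Full years 1869–1896: 21 common + 7 leap = 21×365 + 7×366 = 10227 days.
Total: 357 + 10227 + 12 = 10596 days.
10596 mod 7 = 5, so 5 days after Thursday is Tuesday.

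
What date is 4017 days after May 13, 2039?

May 12, 2050

Count 4017 days after May 13, 2039:
From May 13, 2039 to May 13, 2049: 10 years, of which 3 contain a Feb 29 — 7×365 + 3×366 = 3653 days.
May 2049: 31 − 13 = 18 days remain.
Then 11 full months totalling 334 days.
May 1–12, 2050: 12 days.
Residual: 364 days.
Total: 4017 days.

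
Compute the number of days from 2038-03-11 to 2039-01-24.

Day-of-year of March 11, 2038: 70.
Day-of-year of January 24, 2039: 24.
2038 has 365 days, so 365 − 70 = 295 days remain in 2038.
Total: 295 + 24 = 319 days.

319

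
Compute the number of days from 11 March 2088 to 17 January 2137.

17843

From March 11, 2088 to March 11, 2136: 48 years, of which 11 contain a Feb 29 — 37×365 + 11×366 = 17531 days.
(2100 is not a leap year (divisible by 100 but not 400).)
March 2136: 31 − 11 = 20 days remain.
Then 9 full months totalling 275 days.
January 1–17, 2137: 17 days.
Residual: 312 days.
Total: 17843 days.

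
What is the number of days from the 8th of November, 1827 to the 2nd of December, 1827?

November 1827: 30 − 8 = 22 days remain.
December 1–2, 1827: 2 days.
Total: 22 + 2 = 24 days.

24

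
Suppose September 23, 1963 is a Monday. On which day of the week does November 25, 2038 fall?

Thursday

From September 23, 1963 to September 23, 2038: 75 years, of which 19 contain a Feb 29 — 56×365 + 19×366 = 27394 days.
(2000 is a leap year (divisible by 400).)
September 2038: 30 − 23 = 7 days remain.
Then October (31): 31 days.
November 1–25, 2038: 25 days.
Residual: 63 days.
Total: 27457 days.
27457 mod 7 = 3, so 3 days after Monday is Thursday.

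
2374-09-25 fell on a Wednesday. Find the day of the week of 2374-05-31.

Count forward from the earlier date (May 31, 2374) to the later (September 25, 2374):
May 2374: 31 − 31 = 0 days remain.
Then June (30), July (31), August (31): 30 + 31 + 31 = 92 days.
September 1–25, 2374: 25 days.
Total: 0 + 92 + 25 = 117 days.
117 mod 7 = 5, so 5 days before Wednesday is Friday.

Friday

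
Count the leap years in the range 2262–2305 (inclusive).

10

Years divisible by 4 in [2262, 2305]: 2264, 2268, 2272, 2276, 2280, 2284, 2288, 2292, 2296, 2300, 2304.
Of these, 2300 is divisible by 100 but not 400, so not leap.
Leap years: 11 − 1 = 10.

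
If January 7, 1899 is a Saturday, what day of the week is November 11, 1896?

Wednesday

Count forward from the earlier date (November 11, 1896) to the later (January 7, 1899):
November 11, 1896 → November 11, 1897: 365 days.
November 11, 1897 → November 11, 1898: 365 days.
November 1898: 30 − 11 = 19 days remain.
Then December (31): 31 days.
January 1–7, 1899: 7 days.
Residual: 57 days.
Total: 787 days.
787 mod 7 = 3, so 3 days before Saturday is Wednesday.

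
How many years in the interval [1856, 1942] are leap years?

Years divisible by 4: 1856, 1860, …, 1940 — 22 in all.
Of these, 1900 is divisible by 100 but not 400, so not leap.
Leap years: 22 − 1 = 21.

21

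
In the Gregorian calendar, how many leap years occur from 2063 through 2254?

46

Years divisible by 4: 2064, 2068, …, 2252 — 48 in all.
Of these, 2100, 2200 are divisible by 100 but not 400, so not leap.
Leap years: 48 − 2 = 46.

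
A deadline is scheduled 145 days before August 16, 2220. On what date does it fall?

March 24, 2220

Count 145 days before August 16, 2220:
March 2220: 31 − 24 = 7 days remain.
Then April (30), May (31), June (30), July (31): 30 + 31 + 30 + 31 = 122 days.
August 1–16, 2220: 16 days.
Total: 7 + 122 + 16 = 145 days.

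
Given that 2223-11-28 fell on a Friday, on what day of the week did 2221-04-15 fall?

Sunday

Count forward from the earlier date (April 15, 2221) to the later (November 28, 2223):
Day-of-year of April 15, 2221: 105.
Day-of-year of November 28, 2223: 332.
2221 has 365 days, so 365 − 105 = 260 days remain in 2221.
Full years: 2222: 365. Sum = 365.
Total: 260 + 365 + 332 = 957 days.
957 mod 7 = 5, so 5 days before Friday is Sunday.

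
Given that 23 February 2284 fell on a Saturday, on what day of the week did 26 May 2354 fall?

Wednesday

From February 23, 2284 to February 23, 2354: 70 years, of which 17 contain a Feb 29 — 53×365 + 17×366 = 25567 days.
(2300 is not a leap year (divisible by 100 but not 400).)
February 2354: 28 − 23 = 5 days remain (2354 is not a leap year, so February has 28 days).
Then March (31), April (30): 31 + 30 = 61 days.
May 1–26, 2354: 26 days.
Residual: 92 days.
Total: 25659 days.
25659 mod 7 = 4, so 4 days after Saturday is Wednesday.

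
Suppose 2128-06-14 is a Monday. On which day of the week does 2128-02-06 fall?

Friday

Count forward from the earlier date (February 6, 2128) to the later (June 14, 2128):
February 2128: 29 − 6 = 23 days remain (2128 is a leap year, so February has 29 days).
Then March (31), April (30), May (31): 31 + 30 + 31 = 92 days.
June 1–14, 2128: 14 days.
Total: 23 + 92 + 14 = 129 days.
129 mod 7 = 3, so 3 days before Monday is Friday.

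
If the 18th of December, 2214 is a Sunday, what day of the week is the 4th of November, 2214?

Friday

Count forward from the earlier date (November 4, 2214) to the later (December 18, 2214):
November 2214: 30 − 4 = 26 days remain.
December 1–18, 2214: 18 days.
Total: 26 + 18 = 44 days.
44 mod 7 = 2, so 2 days before Sunday is Friday.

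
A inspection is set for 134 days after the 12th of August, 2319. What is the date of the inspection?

the 24th of December, 2319

Count 134 days after August 12, 2319:
August 2319: 31 − 12 = 19 days remain.
Then September (30), October (31), November (30): 30 + 31 + 30 = 91 days.
December 1–24, 2319: 24 days.
Total: 19 + 91 + 24 = 134 days.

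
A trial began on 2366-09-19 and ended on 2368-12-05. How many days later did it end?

808

September 19, 2366 → September 19, 2367: 365 days.
September 19, 2367 → September 19, 2368: 366 days (2368 is a leap year).
September 2368: 30 − 19 = 11 days remain.
Then October (31), November (30): 31 + 30 = 61 days.
December 1–5, 2368: 5 days.
Residual: 77 days.
Total: 808 days.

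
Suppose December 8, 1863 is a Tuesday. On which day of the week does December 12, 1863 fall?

Within December 1863: 12 − 8 = 4 days.
4 mod 7 = 4, so 4 days after Tuesday is Saturday.

Saturday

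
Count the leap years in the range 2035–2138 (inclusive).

25

Years divisible by 4: 2036, 2040, …, 2136 — 26 in all.
Of these, 2100 is divisible by 100 but not 400, so not leap.
Leap years: 26 − 1 = 25.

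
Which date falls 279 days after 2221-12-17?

2222-09-22

Count 279 days after December 17, 2221:
December 2221: 31 − 17 = 14 days remain.
Then January (31), February 2222 (28), March (31), April (30), May (31), June (30), July (31), August (31): 31 + 28 + 31 + 30 + 31 + 30 + 31 + 31 = 243 days.
September 1–22, 2222: 22 days.
Residual: 279 days.
Total: 279 days.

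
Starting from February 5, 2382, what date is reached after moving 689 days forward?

December 26, 2383

Count 689 days after February 5, 2382:
Day-of-year of February 5, 2382: 36.
Day-of-year of December 26, 2383: 360.
2382 has 365 days, so 365 − 36 = 329 days remain in 2382.
Total: 329 + 360 = 689 days.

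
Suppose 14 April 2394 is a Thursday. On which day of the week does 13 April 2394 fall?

Wednesday

Count forward from the earlier date (April 13, 2394) to the later (April 14, 2394):
Within April 2394: 14 − 13 = 1 day.
1 mod 7 = 1, so 1 day before Thursday is Wednesday.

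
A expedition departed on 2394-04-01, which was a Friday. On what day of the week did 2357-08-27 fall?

Count forward from the earlier date (August 27, 2357) to the later (April 1, 2394):
Day-of-year of August 27, 2357: 239.
Day-of-year of April 1, 2394: 91.
2357 has 365 days, so 365 − 239 = 126 days remain in 2357.
Full years 2358–2393: 27 common + 9 leap = 27×365 + 9×366 = 13149 days.
Total: 126 + 13149 + 91 = 13366 days.
13366 mod 7 = 3, so 3 days before Friday is Tuesday.

Tuesday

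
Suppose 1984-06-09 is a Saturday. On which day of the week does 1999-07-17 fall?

Day-of-year of June 9, 1984: 161.
Day-of-year of July 17, 1999: 198.
1984 has 366 days, so 366 − 161 = 205 days remain in 1984.
Full years 1985–1998: 11 common + 3 leap = 11×365 + 3×366 = 5113 days.
Total: 205 + 5113 + 198 = 5516 days.
5516 is a multiple of 7, so 1999-07-17 falls on the same weekday: Saturday.

Saturday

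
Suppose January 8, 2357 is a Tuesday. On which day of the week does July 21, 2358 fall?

Monday

Day-of-year of January 8, 2357: 8.
Day-of-year of July 21, 2358: 202.
2357 has 365 days, so 365 − 8 = 357 days remain in 2357.
Total: 357 + 202 = 559 days.
559 mod 7 = 6, so 6 days after Tuesday is Monday.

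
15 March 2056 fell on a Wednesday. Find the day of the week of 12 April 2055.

Monday

Count forward from the earlier date (April 12, 2055) to the later (March 15, 2056):
April 2055: 30 − 12 = 18 days remain.
Then 10 full months totalling 305 days.
March 1–15, 2056: 15 days.
Total: 18 + 305 + 15 = 338 days.
338 mod 7 = 2, so 2 days before Wednesday is Monday.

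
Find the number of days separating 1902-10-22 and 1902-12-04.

October 1902: 31 − 22 = 9 days remain.
Then November (30): 30 days.
December 1–4, 1902: 4 days.
Total: 9 + 30 + 4 = 43 days.

43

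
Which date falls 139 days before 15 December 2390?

29 July 2390

Count 139 days before December 15, 2390:
July 2390: 31 − 29 = 2 days remain.
Then August (31), September (30), October (31), November (30): 31 + 30 + 31 + 30 = 122 days.
December 1–15, 2390: 15 days.
Total: 2 + 122 + 15 = 139 days.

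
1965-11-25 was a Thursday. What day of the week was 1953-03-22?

Sunday

Count forward from the earlier date (March 22, 1953) to the later (November 25, 1965):
Day-of-year of March 22, 1953: 81.
Day-of-year of November 25, 1965: 329.
1953 has 365 days, so 365 − 81 = 284 days remain in 1953.
Full years 1954–1964: 8 common + 3 leap = 8×365 + 3×366 = 4018 days.
Total: 284 + 4018 + 329 = 4631 days.
4631 mod 7 = 4, so 4 days before Thursday is Sunday.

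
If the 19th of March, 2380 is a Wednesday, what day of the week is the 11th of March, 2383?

Friday

Day-of-year of March 19, 2380: 79.
Day-of-year of March 11, 2383: 70.
2380 has 366 days, so 366 − 79 = 287 days remain in 2380.
Full years: 2381: 365; 2382: 365. Sum = 730.
Total: 287 + 730 + 70 = 1087 days.
1087 mod 7 = 2, so 2 days after Wednesday is Friday.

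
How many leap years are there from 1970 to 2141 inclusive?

42

Years divisible by 4: 1972, 1976, …, 2140 — 43 in all.
Of these, 2100 is divisible by 100 but not 400, so not leap.
2000 is divisible by 400, so still leap.
Leap years: 43 − 1 = 42.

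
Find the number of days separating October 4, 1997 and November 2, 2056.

21579

Day-of-year of October 4, 1997: 277.
Day-of-year of November 2, 2056: 307.
1997 has 365 days, so 365 − 277 = 88 days remain in 1997.
Full years 1998–2055: 44 common + 14 leap = 44×365 + 14×366 = 21184 days.
Total: 88 + 21184 + 307 = 21579 days.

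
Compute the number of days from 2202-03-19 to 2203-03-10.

356

March 2202: 31 − 19 = 12 days remain.
Then 11 full months totalling 334 days.
March 1–10, 2203: 10 days.
Total: 12 + 334 + 10 = 356 days.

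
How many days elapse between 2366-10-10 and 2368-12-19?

801

Day-of-year of October 10, 2366: 283.
Day-of-year of December 19, 2368: 354.
2366 has 365 days, so 365 − 283 = 82 days remain in 2366.
Full years: 2367: 365. Sum = 365.
Total: 82 + 365 + 354 = 801 days.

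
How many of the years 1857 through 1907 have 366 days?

Years divisible by 4 in [1857, 1907]: 1860, 1864, 1868, 1872, 1876, 1880, 1884, 1888, 1892, 1896, 1900, 1904.
Of these, 1900 is divisible by 100 but not 400, so not leap.
Leap years: 12 − 1 = 11.

11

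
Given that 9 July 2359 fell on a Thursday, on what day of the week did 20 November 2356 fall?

Tuesday

Count forward from the earlier date (November 20, 2356) to the later (July 9, 2359):
November 20, 2356 → November 20, 2357: 365 days.
November 20, 2357 → November 20, 2358: 365 days.
November 2358: 30 − 20 = 10 days remain.
Then December (31), January (31), February 2359 (28), March (31), April (30), May (31), June (30): 31 + 31 + 28 + 31 + 30 + 31 + 30 = 212 days.
July 1–9, 2359: 9 days.
Residual: 231 days.
Total: 961 days.
961 mod 7 = 2, so 2 days before Thursday is Tuesday.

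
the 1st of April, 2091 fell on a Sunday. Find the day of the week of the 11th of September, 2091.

April 2091: 30 − 1 = 29 days remain.
Then May (31), June (30), July (31), August (31): 31 + 30 + 31 + 31 = 123 days.
September 1–11, 2091: 11 days.
Total: 29 + 123 + 11 = 163 days.
163 mod 7 = 2, so 2 days after Sunday is Tuesday.

Tuesday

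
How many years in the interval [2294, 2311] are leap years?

Years divisible by 4 in [2294, 2311]: 2296, 2300, 2304, 2308.
Of these, 2300 is divisible by 100 but not 400, so not leap.
Leap years: 4 − 1 = 3.

3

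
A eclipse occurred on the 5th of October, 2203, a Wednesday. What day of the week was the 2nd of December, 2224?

From October 5, 2203 to October 5, 2224: 21 years, of which 6 contain a Feb 29 — 15×365 + 6×366 = 7671 days.
October 2224: 31 − 5 = 26 days remain.
Then November (30): 30 days.
December 1–2, 2224: 2 days.
Residual: 58 days.
Total: 7729 days.
7729 mod 7 = 1, so 1 day after Wednesday is Thursday.

Thursday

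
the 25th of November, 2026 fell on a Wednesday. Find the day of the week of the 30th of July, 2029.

Monday

Day-of-year of November 25, 2026: 329.
Day-of-year of July 30, 2029: 211.
2026 has 365 days, so 365 − 329 = 36 days remain in 2026.
Full years: 2027: 365; 2028: 366. Sum = 731.
Total: 36 + 731 + 211 = 978 days.
978 mod 7 = 5, so 5 days after Wednesday is Monday.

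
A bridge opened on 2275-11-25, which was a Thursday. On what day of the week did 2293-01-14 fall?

Day-of-year of November 25, 2275: 329.
Day-of-year of January 14, 2293: 14.
2275 has 365 days, so 365 − 329 = 36 days remain in 2275.
Full years 2276–2292: 12 common + 5 leap = 12×365 + 5×366 = 6210 days.
Total: 36 + 6210 + 14 = 6260 days.
6260 mod 7 = 2, so 2 days after Thursday is Saturday.

Saturday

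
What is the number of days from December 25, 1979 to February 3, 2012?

11728

Day-of-year of December 25, 1979: 359.
Day-of-year of February 3, 2012: 34.
1979 has 365 days, so 365 − 359 = 6 days remain in 1979.
Full years 1980–2011: 24 common + 8 leap = 24×365 + 8×366 = 11688 days.
Total: 6 + 11688 + 34 = 11728 days.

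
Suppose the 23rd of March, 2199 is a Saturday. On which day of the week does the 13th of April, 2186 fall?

Count forward from the earlier date (April 13, 2186) to the later (March 23, 2199):
Day-of-year of April 13, 2186: 103.
Day-of-year of March 23, 2199: 82.
2186 has 365 days, so 365 − 103 = 262 days remain in 2186.
Full years 2187–2198: 9 common + 3 leap = 9×365 + 3×366 = 4383 days.
Total: 262 + 4383 + 82 = 4727 days.
4727 mod 7 = 2, so 2 days before Saturday is Thursday.

Thursday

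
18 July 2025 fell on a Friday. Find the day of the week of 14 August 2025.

Thursday

July 2025: 31 − 18 = 13 days remain.
August 1–14, 2025: 14 days.
Total: 13 + 14 = 27 days.
27 mod 7 = 6, so 6 days after Friday is Thursday.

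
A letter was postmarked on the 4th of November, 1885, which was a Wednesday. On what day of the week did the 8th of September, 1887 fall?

November 1885: 30 − 4 = 26 days remain.
Then 21 full months totalling 639 days.
September 1–8, 1887: 8 days.
Total: 26 + 639 + 8 = 673 days.
673 mod 7 = 1, so 1 day after Wednesday is Thursday.

Thursday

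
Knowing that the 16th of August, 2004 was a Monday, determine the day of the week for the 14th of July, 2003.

Count forward from the earlier date (July 14, 2003) to the later (August 16, 2004):
July 2003: 31 − 14 = 17 days remain.
Then 12 full months totalling 366 days.
August 1–16, 2004: 16 days.
Total: 17 + 366 + 16 = 399 days.
399 is a multiple of 7, so the 14th of July, 2003 falls on the same weekday: Monday.

Monday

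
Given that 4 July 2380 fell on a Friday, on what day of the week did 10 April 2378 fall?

Monday

Count forward from the earlier date (April 10, 2378) to the later (July 4, 2380):
April 10, 2378 → April 10, 2379: 365 days.
April 10, 2379 → April 10, 2380: 366 days (2380 is a leap year).
April 2380: 30 − 10 = 20 days remain.
Then May (31), June (30): 31 + 30 = 61 days.
July 1–4, 2380: 4 days.
Residual: 85 days.
Total: 816 days.
816 mod 7 = 4, so 4 days before Friday is Monday.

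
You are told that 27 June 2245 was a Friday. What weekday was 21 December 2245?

Sunday

June 2245: 30 − 27 = 3 days remain.
Then July (31), August (31), September (30), October (31), November (30): 31 + 31 + 30 + 31 + 30 = 153 days.
December 1–21, 2245: 21 days.
Total: 3 + 153 + 21 = 177 days.
177 mod 7 = 2, so 2 days after Friday is Sunday.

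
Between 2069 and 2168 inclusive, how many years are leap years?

24

Years divisible by 4: 2072, 2076, …, 2168 — 25 in all.
Of these, 2100 is divisible by 100 but not 400, so not leap.
Leap years: 25 − 1 = 24.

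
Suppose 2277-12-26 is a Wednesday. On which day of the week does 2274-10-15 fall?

Count forward from the earlier date (October 15, 2274) to the later (December 26, 2277):
October 15, 2274 → October 15, 2275: 365 days.
October 15, 2275 → October 15, 2276: 366 days (2276 is a leap year).
October 15, 2276 → October 15, 2277: 365 days.
October 2277: 31 − 15 = 16 days remain.
Then November (30): 30 days.
December 1–26, 2277: 26 days.
Residual: 72 days.
Total: 1168 days.
1168 mod 7 = 6, so 6 days before Wednesday is Thursday.

Thursday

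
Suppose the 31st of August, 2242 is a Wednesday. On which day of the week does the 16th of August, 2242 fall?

Count forward from the earlier date (August 16, 2242) to the later (August 31, 2242):
Within August 2242: 31 − 16 = 15 days.
15 mod 7 = 1, so 1 day before Wednesday is Tuesday.

Tuesday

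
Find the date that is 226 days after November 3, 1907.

June 16, 1908

Count 226 days after November 3, 1907:
November 1907: 30 − 3 = 27 days remain.
Then December (31), January (31), February 1908 (29), March (31), April (30), May (31): 31 + 31 + 29 + 31 + 30 + 31 = 183 days.
June 1–16, 1908: 16 days.
Total: 27 + 183 + 16 = 226 days.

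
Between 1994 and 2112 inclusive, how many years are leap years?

Years divisible by 4: 1996, 2000, …, 2112 — 30 in all.
Of these, 2100 is divisible by 100 but not 400, so not leap.
2000 is divisible by 400, so still leap.
Leap years: 30 − 1 = 29.

29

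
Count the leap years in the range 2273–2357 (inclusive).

20

Years divisible by 4: 2276, 2280, …, 2356 — 21 in all.
Of these, 2300 is divisible by 100 but not 400, so not leap.
Leap years: 21 − 1 = 20.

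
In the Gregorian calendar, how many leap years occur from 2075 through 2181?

Years divisible by 4: 2076, 2080, …, 2180 — 27 in all.
Of these, 2100 is divisible by 100 but not 400, so not leap.
Leap years: 27 − 1 = 26.

26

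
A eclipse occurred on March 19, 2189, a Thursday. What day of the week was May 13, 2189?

Wednesday

March 2189: 31 − 19 = 12 days remain.
Then April (30): 30 days.
May 1–13, 2189: 13 days.
Total: 12 + 30 + 13 = 55 days.
55 mod 7 = 6, so 6 days after Thursday is Wednesday.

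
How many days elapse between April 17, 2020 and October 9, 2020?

April 2020: 30 − 17 = 13 days remain.
Then May (31), June (30), July (31), August (31), September (30): 31 + 30 + 31 + 31 + 30 = 153 days.
October 1–9, 2020: 9 days.
Total: 13 + 153 + 9 = 175 days.

175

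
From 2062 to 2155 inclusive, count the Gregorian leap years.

Years divisible by 4: 2064, 2068, …, 2152 — 23 in all.
Of these, 2100 is divisible by 100 but not 400, so not leap.
Leap years: 23 − 1 = 22.

22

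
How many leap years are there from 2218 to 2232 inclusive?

4

Years divisible by 4 in [2218, 2232]: 2220, 2224, 2228, 2232.
No century exceptions apply. Count: 4.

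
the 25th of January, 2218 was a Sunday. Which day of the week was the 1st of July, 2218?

Wednesday

January 2218: 31 − 25 = 6 days remain.
Then February 2218 (28), March (31), April (30), May (31), June (30): 28 + 31 + 30 + 31 + 30 = 150 days.
July 1, 2218: 1 day.
Total: 6 + 150 + 1 = 157 days.
157 mod 7 = 3, so 3 days after Sunday is Wednesday.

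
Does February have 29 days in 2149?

No

2149 is not a leap year.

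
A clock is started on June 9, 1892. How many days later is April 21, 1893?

316

June 1892: 30 − 9 = 21 days remain.
Then 9 full months totalling 274 days.
April 1–21, 1893: 21 days.
Residual: 316 days.
Total: 316 days.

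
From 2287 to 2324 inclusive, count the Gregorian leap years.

Years divisible by 4 in [2287, 2324]: 2288, 2292, 2296, 2300, 2304, 2308, 2312, 2316, 2320, 2324.
Of these, 2300 is divisible by 100 but not 400, so not leap.
Leap years: 10 − 1 = 9.

9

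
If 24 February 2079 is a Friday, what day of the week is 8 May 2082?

Friday

February 24, 2079 → February 24, 2080: 365 days.
February 24, 2080 → February 24, 2081: 366 days (2080 is a leap year).
February 24, 2081 → February 24, 2082: 365 days.
February 2082: 28 − 24 = 4 days remain (2082 is not a leap year, so February has 28 days).
Then March (31), April (30): 31 + 30 = 61 days.
May 1–8, 2082: 8 days.
Residual: 73 days.
Total: 1169 days.
1169 is a multiple of 7, so 8 May 2082 falls on the same weekday: Friday.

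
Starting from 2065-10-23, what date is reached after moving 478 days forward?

2067-02-13

Count 478 days after October 23, 2065:
October 23, 2065 → October 23, 2066: 365 days.
October 2066: 31 − 23 = 8 days remain.
Then November (30), December (31), January (31): 30 + 31 + 31 = 92 days.
February 1–13, 2067: 13 days (2067 is not a leap year).
Residual: 113 days.
Total: 478 days.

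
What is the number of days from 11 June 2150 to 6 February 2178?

From June 11, 2150 to June 11, 2177: 27 years, of which 7 contain a Feb 29 — 20×365 + 7×366 = 9862 days.
June 2177: 30 − 11 = 19 days remain.
Then July (31), August (31), September (30), October (31), November (30), December (31), January (31): 31 + 31 + 30 + 31 + 30 + 31 + 31 = 215 days.
February 1–6, 2178: 6 days (2178 is not a leap year).
Residual: 240 days.
Total: 10102 days.

10102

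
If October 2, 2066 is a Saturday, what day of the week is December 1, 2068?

October 2, 2066 → October 2, 2067: 365 days.
October 2, 2067 → October 2, 2068: 366 days (2068 is a leap year).
October 2068: 31 − 2 = 29 days remain.
Then November (30): 30 days.
December 1, 2068: 1 day.
Residual: 60 days.
Total: 791 days.
791 is a multiple of 7, so December 1, 2068 falls on the same weekday: Saturday.

Saturday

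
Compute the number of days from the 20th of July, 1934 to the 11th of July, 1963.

Day-of-year of July 20, 1934: 201.
Day-of-year of July 11, 1963: 192.
1934 has 365 days, so 365 − 201 = 164 days remain in 1934.
Full years 1935–1962: 21 common + 7 leap = 21×365 + 7×366 = 10227 days.
Total: 164 + 10227 + 192 = 10583 days.

10583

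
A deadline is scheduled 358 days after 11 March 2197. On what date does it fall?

4 March 2198

Count 358 days after March 11, 2197:
March 2197: 31 − 11 = 20 days remain.
Then 11 full months totalling 334 days.
March 1–4, 2198: 4 days.
Total: 20 + 334 + 4 = 358 days.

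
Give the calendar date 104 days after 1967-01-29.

1967-05-13

Count 104 days after January 29, 1967:
January 1967: 31 − 29 = 2 days remain.
Then February 1967 (28), March (31), April (30): 28 + 31 + 30 = 89 days.
May 1–13, 1967: 13 days.
Total: 2 + 89 + 13 = 104 days.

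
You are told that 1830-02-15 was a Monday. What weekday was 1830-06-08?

February 1830: 28 − 15 = 13 days remain (1830 is not a leap year, so February has 28 days).
Then March (31), April (30), May (31): 31 + 30 + 31 = 92 days.
June 1–8, 1830: 8 days.
Total: 13 + 92 + 8 = 113 days.
113 mod 7 = 1, so 1 day after Monday is Tuesday.

Tuesday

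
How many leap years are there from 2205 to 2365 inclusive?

Years divisible by 4: 2208, 2212, …, 2364 — 40 in all.
Of these, 2300 is divisible by 100 but not 400, so not leap.
Leap years: 40 − 1 = 39.

39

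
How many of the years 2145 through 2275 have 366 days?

31

Years divisible by 4: 2148, 2152, …, 2272 — 32 in all.
Of these, 2200 is divisible by 100 but not 400, so not leap.
Leap years: 32 − 1 = 31.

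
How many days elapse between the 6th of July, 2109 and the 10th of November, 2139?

Day-of-year of July 6, 2109: 187.
Day-of-year of November 10, 2139: 314.
2109 has 365 days, so 365 − 187 = 178 days remain in 2109.
Full years 2110–2138: 22 common + 7 leap = 22×365 + 7×366 = 10592 days.
Total: 178 + 10592 + 314 = 11084 days.

11084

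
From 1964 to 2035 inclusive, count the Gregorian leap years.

Years divisible by 4: 1964, 1968, …, 2032 — 18 in all.
2000 is divisible by 400, so still leap.
No century exceptions apply. Count: 18.

18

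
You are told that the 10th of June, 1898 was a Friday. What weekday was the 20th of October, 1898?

Thursday

June 1898: 30 − 10 = 20 days remain.
Then July (31), August (31), September (30): 31 + 31 + 30 = 92 days.
October 1–20, 1898: 20 days.
Total: 20 + 92 + 20 = 132 days.
132 mod 7 = 6, so 6 days after Friday is Thursday.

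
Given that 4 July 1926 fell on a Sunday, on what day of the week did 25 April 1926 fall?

Sunday

Count forward from the earlier date (April 25, 1926) to the later (July 4, 1926):
April 1926: 30 − 25 = 5 days remain.
Then May (31), June (30): 31 + 30 = 61 days.
July 1–4, 1926: 4 days.
Total: 5 + 61 + 4 = 70 days.
70 is a multiple of 7, so 25 April 1926 falls on the same weekday: Sunday.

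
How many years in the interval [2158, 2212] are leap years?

Years divisible by 4: 2160, 2164, …, 2212 — 14 in all.
Of these, 2200 is divisible by 100 but not 400, so not leap.
Leap years: 14 − 1 = 13.

13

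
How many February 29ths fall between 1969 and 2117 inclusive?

Years divisible by 4: 1972, 1976, …, 2116 — 37 in all.
Of these, 2100 is divisible by 100 but not 400, so not leap.
2000 is divisible by 400, so still leap.
Leap years: 37 − 1 = 36.

36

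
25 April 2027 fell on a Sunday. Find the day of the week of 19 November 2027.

Friday

April 2027: 30 − 25 = 5 days remain.
Then May (31), June (30), July (31), August (31), September (30), October (31): 31 + 30 + 31 + 31 + 30 + 31 = 184 days.
November 1–19, 2027: 19 days.
Total: 5 + 184 + 19 = 208 days.
208 mod 7 = 5, so 5 days after Sunday is Friday.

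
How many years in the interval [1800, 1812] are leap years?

3

Years divisible by 4 in [1800, 1812]: 1800, 1804, 1808, 1812.
Of these, 1800 is divisible by 100 but not 400, so not leap.
Leap years: 4 − 1 = 3.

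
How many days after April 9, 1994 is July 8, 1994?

April 1994: 30 − 9 = 21 days remain.
Then May (31), June (30): 31 + 30 = 61 days.
July 1–8, 1994: 8 days.
Total: 21 + 61 + 8 = 90 days.

90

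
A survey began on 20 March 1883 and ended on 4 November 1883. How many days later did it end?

March 1883: 31 − 20 = 11 days remain.
Then April (30), May (31), June (30), July (31), August (31), September (30), October (31): 30 + 31 + 30 + 31 + 31 + 30 + 31 = 214 days.
November 1–4, 1883: 4 days.
Total: 11 + 214 + 4 = 229 days.

229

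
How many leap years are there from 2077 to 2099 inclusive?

5

Years divisible by 4 in [2077, 2099]: 2080, 2084, 2088, 2092, 2096.
No century exceptions apply. Count: 5.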